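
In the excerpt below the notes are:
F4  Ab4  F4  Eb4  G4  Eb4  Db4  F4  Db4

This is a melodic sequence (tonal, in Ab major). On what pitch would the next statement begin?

Taking 3-note groups, the heads are F4, Eb4, Db4: the pattern moves down a 2nd.
The next head, down a 2nd from Db4, is C4.

C4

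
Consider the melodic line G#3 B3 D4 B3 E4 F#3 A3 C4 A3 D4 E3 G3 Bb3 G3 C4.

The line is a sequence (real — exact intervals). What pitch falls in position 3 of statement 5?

Gb3

With 5-note cells, note 3 of each statement runs D4, C4, Bb3.
Carrying that down a 2nd forward: Ab3 → Gb3.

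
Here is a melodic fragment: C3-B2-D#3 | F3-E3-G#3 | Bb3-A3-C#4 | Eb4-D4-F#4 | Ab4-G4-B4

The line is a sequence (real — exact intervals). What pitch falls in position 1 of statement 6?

Grouping in 3s, the 1st note of each cell is C3, F3, Bb3, Eb4, Ab4.
Each moves up a 4th; the next is Db5.

Db5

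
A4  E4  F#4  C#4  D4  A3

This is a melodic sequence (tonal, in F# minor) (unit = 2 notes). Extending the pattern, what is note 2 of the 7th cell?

Grouping in 2s, the 2nd note of each cell is E4, C#4, A3.
Extending down a 3rd: F#3 → D3 → B2 → G#2.

G#2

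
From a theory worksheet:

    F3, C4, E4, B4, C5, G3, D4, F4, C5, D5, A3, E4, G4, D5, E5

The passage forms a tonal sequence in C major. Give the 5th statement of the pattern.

Unit = 5 notes; the statements start on F3, G3, A3, moving up a 2nd each time.
Carrying on: B3 → C4.
Statement 5 starts on C4 and keeps the same diatonic contour: C4 G4 B4 F5 G5.

C4 G4 B4 F5 G5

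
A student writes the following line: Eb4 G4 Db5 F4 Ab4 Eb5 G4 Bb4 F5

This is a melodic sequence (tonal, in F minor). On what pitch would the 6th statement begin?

With a 3-note motive the entries are Eb4, F4, G4, each up a 2nd from the previous.
Extending the heads up a 2nd: Ab4 → Bb4 → C5.

C5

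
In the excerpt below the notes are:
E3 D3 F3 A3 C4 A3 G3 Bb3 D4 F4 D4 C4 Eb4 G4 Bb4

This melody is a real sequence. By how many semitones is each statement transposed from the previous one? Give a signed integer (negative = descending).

5

Taking 5-note groups, the heads are E3, A3, D4: the pattern moves up a 4th.
E3→A3 is 57 − 52 = 5 semitones.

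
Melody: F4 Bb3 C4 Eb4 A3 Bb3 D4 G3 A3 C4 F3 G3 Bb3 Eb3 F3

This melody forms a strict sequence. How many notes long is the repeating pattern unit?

Try groups of 3 (5 cells in 15 notes):
F4 Bb3 C4 | Eb4 A3 Bb3 | D4 G3 A3 | C4 F3 G3 | Bb3 Eb3 F3
That's a consistent down a 2nd shift per cell, and no other grouping gives one.

3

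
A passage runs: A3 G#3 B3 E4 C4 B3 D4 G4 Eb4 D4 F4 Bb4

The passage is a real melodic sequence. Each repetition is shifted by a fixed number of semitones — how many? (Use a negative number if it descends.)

Unit = 4 notes; the statements start on A3, C4, Eb4, moving up a 3rd each time.
A3→C4 is 60 − 57 = 3 semitones.

3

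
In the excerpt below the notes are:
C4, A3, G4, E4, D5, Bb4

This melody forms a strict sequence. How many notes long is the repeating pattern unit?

2

6 notes total. Splitting into 3 groups of 2:
C4 A3 | G4 E4 | D5 Bb4
Every group is a transposition up a 5th of the one before; no shorter unit works.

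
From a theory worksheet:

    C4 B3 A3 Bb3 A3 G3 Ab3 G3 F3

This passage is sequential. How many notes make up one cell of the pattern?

There are 9 notes; a 3-note unit gives 3 cells:
C4 B3 A3 | Bb3 A3 G3 | Ab3 G3 F3
Every group is a transposition down a 2nd of the one before; no shorter unit works.

3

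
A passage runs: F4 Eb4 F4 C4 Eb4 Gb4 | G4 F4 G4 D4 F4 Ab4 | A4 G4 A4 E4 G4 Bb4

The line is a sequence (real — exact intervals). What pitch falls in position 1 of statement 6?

D#5

Grouping in 6s, the 1st note of each cell is F4, G4, A4.
Extending up a 2nd: B4 → C#5 → D#5.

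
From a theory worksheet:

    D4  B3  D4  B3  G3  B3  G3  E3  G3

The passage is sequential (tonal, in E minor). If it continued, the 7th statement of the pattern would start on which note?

Unit = 3 notes; the statements start on D4, B3, G3, moving down a 3rd each time.
Extending the heads down a 3rd: E3 → C3 → A2 → F#2.

F#2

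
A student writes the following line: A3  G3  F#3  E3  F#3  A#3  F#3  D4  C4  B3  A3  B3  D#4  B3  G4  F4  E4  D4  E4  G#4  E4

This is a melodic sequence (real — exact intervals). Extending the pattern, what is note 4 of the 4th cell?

The unit is 7 notes. Position-4 pitches of the 3 shown cells: E3, A3, D4.
One more up a 4th gives G4.

G4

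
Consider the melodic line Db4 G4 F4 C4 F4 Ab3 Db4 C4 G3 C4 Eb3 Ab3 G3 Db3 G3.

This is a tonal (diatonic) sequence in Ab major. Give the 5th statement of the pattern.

Unit = 5 notes; the statements start on Db4, Ab3, Eb3, moving down a 4th each time.
Carrying on: Bb2 → F2.
From F2 the diatonic shape gives F2 Bb2 Ab2 Eb2 Ab2.

F2 Bb2 Ab2 Eb2 Ab2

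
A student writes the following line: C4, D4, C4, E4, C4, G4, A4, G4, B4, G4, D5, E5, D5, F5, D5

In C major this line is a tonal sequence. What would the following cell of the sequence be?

A5 B5 A5 C6 A5

Taking 5-note groups, the heads are C4, G4, D5: the pattern moves up a 5th.
So cell 4 is A5 B5 A5 C6 A5.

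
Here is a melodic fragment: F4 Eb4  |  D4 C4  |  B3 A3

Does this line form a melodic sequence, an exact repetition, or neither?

Each 2-note cell is the previous one transposed down a 3rd.

sequence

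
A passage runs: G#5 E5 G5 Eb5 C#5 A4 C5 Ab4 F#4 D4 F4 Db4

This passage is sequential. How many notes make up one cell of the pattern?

4

Try groups of 4 (3 cells in 12 notes):
G#5 E5 G5 Eb5 | C#5 A4 C5 Ab4 | F#4 D4 F4 Db4
Every group is a transposition down a 5th of the one before; no shorter unit works.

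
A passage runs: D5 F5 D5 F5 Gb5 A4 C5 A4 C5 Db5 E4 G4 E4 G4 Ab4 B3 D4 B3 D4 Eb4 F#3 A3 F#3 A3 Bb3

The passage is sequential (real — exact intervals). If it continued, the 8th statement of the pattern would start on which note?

With a 5-note motive the entries are D5, A4, E4, B3, F#3, each down a 4th from the previous.
Extending the heads down a 4th: C#3 → G#2 → D#2.

D#2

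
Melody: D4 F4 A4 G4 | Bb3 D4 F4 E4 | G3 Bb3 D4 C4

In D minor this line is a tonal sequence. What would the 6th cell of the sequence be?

Taking 4-note groups, the heads are D4, Bb3, G3: the pattern moves down a 3rd.
Extending down a 3rd: E3 → C3 → A2.
From A2 the diatonic shape gives A2 C3 E3 D3.

A2 C3 E3 D3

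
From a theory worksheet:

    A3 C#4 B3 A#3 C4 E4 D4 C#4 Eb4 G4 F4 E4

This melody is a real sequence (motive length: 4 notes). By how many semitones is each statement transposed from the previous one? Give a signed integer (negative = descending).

The 4-note cells begin on A3, C4, Eb4 — each up a 3rd from the last.
A3→C4 is 60 − 57 = 3 semitones.

3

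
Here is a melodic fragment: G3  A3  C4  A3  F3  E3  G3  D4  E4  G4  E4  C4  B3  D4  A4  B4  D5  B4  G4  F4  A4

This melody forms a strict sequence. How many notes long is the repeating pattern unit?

There are 21 notes; a 7-note unit gives 3 cells:
G3 A3 C4 A3 F3 E3 G3 | D4 E4 G4 E4 C4 B3 D4 | A4 B4 D5 B4 G4 F4 A4
That's a consistent up a 5th shift per cell, and no other grouping gives one.

7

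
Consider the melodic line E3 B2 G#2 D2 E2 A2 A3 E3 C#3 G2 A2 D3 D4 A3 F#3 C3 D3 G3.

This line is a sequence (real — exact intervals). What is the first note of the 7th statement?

Bb5

Unit = 6 notes; the statements start on E3, A3, D4, moving up a 4th each time.
Extending the heads up a 4th: G4 → C5 → F5 → Bb5.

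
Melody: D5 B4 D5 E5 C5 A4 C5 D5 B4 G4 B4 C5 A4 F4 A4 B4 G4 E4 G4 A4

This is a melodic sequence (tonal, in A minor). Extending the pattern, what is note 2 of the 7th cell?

C4

Grouping in 4s, the 2nd note of each cell is B4, A4, G4, F4, E4.
Carrying that down a 2nd forward: D4 → C4.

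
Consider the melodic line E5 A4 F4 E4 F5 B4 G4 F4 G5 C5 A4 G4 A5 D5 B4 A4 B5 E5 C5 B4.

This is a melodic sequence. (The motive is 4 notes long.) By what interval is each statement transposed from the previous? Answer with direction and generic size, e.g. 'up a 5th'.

With a 4-note motive the entries are E5, F5, G5, A5, B5, each up a 2nd from the previous.
E5 to F5 is up a 2nd.

up a 2nd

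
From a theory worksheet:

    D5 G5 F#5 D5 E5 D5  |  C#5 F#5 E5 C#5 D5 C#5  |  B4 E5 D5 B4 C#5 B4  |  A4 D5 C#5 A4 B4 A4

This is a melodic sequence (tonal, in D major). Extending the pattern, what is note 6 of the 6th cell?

Grouping in 6s, the 6th note of each cell is D5, C#5, B4, A4.
Each moves down a 2nd. Continuing: G4 → F#4.

F#4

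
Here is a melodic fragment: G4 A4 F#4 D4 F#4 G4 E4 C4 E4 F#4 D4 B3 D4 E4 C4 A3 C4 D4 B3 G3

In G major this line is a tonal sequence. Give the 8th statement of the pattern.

The 4-note cells begin on G4, F#4, E4, D4, C4 — each down a 2nd from the last.
Extending down a 2nd: B3 → A3 → G3.
Statement 8 starts on G3 and keeps the same diatonic contour: G3 A3 F#3 D3.

G3 A3 F#3 D3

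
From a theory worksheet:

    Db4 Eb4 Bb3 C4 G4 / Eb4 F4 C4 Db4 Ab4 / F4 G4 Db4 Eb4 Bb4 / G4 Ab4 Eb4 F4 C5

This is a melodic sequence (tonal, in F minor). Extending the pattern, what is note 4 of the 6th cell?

With 5-note cells, note 4 of each statement runs C4, Db4, Eb4, F4.
Extending up a 2nd: G4 → Ab4.

Ab4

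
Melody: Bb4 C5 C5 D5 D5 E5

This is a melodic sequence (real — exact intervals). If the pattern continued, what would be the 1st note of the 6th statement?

With 2-note cells, note 1 of each statement runs Bb4, C5, D5.
Extending up a 2nd: E5 → F#5 → G#5.

G#5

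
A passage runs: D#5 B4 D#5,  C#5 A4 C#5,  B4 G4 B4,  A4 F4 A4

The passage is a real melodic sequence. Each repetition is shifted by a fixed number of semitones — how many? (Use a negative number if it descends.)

The 3-note cells begin on D#5, C#5, B4, A4 — each down a 2nd from the last.
D#5 to C#5 spans -2 semitones.

-2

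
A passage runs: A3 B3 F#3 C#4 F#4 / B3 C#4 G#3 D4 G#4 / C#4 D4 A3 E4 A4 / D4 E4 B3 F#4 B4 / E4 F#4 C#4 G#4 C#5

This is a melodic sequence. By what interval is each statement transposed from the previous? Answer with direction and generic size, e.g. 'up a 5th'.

up a 2nd

Taking 5-note groups, the heads are A3, B3, C#4, D4, E4: the pattern moves up a 2nd.
From A3 to B3: up a 2nd.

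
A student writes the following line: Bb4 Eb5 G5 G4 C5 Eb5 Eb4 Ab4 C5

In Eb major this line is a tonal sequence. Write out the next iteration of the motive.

With a 3-note motive the entries are Bb4, G4, Eb4, each down a 3rd from the previous.
From C4 the diatonic shape gives C4 F4 Ab4.

C4 F4 Ab4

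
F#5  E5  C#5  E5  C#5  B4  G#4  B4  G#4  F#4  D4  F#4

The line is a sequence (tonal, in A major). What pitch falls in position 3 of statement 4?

A3

Grouping in 4s, the 3rd note of each cell is C#5, G#4, D4.
Each moves down a 4th; the next is A3.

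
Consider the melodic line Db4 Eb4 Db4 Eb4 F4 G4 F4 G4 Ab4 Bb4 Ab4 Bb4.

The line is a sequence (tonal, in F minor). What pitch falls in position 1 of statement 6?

G5

Grouping in 4s, the 1st note of each cell is Db4, F4, Ab4.
Extending up a 3rd: C5 → Eb5 → G5.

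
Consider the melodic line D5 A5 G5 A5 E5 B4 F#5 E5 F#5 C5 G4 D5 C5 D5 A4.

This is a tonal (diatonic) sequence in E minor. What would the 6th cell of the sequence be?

The 5-note cells begin on D5, B4, G4 — each down a 3rd from the last.
Continuing the starts: E4 → C4 → A3.
Statement 6 starts on A3 and keeps the same diatonic contour: A3 E4 D4 E4 B3.

A3 E4 D4 E4 B3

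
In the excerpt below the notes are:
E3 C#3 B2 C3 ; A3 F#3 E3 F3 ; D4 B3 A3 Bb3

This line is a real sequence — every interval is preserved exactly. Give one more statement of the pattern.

The 4-note cells begin on E3, A3, D4 — each up a 4th from the last.
Statement 4 starts on G4 and keeps the same exact contour: G4 E4 D4 Eb4.

G4 E4 D4 Eb4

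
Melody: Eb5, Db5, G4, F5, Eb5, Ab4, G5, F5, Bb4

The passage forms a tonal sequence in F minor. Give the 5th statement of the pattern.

Bb5 Ab5 Db5

The 3-note cells begin on Eb5, F5, G5 — each up a 2nd from the last.
Carrying on: Ab5 → Bb5.
So cell 5 is Bb5 Ab5 Db5.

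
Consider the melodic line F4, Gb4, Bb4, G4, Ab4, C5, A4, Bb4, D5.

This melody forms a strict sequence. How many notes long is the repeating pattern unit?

There are 9 notes; a 3-note unit gives 3 cells:
F4 Gb4 Bb4 | G4 Ab4 C5 | A4 Bb4 D5
That's a consistent up a 2nd shift per cell, and no other grouping gives one.

3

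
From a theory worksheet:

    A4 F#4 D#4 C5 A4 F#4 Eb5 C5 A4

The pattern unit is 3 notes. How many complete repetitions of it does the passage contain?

3

9 notes in groups of 3 gives 9/3 = 3 statements.
Starts: A4, C5, Eb5 — each up a 3rd.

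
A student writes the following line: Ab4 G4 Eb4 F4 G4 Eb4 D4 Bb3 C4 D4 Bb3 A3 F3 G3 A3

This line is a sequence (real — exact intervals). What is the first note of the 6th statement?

G2

Unit = 5 notes; the statements start on Ab4, Eb4, Bb3, moving down a 4th each time.
Extending the heads down a 4th: F3 → C3 → G2.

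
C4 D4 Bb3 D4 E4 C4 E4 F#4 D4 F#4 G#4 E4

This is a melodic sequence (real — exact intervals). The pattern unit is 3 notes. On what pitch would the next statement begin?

G#4

Unit = 3 notes; the statements start on C4, D4, E4, F#4, moving up a 2nd each time.
One more step up a 2nd gives G#4.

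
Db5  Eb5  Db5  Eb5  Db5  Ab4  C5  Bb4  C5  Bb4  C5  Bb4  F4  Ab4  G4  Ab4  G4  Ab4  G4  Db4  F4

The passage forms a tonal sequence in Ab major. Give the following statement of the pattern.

Eb4 F4 Eb4 F4 Eb4 Bb3 Db4

Unit = 7 notes; the statements start on Db5, Bb4, G4, moving down a 3rd each time.
From Eb4 the diatonic shape gives Eb4 F4 Eb4 F4 Eb4 Bb3 Db4.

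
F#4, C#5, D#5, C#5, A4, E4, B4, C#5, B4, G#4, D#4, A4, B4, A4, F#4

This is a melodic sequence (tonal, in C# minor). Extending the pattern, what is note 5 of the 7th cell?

B3

With 5-note cells, note 5 of each statement runs A4, G#4, F#4.
Carrying that down a 2nd forward: E4 → D#4 → C#4 → B3.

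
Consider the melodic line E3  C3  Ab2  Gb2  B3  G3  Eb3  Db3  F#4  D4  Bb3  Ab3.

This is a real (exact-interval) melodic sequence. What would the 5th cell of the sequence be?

G#5 E5 C5 Bb4

Taking 4-note groups, the heads are E3, B3, F#4: the pattern moves up a 5th.
Extending up a 5th: C#5 → G#5.
So cell 5 is G#5 E5 C5 Bb4.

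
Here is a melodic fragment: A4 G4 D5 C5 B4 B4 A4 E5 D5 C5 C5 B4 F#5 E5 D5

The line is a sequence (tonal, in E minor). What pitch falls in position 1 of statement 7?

G5

The unit is 5 notes. Position-1 pitches of the 3 shown cells: A4, B4, C5.
Carrying that up a 2nd forward: D5 → E5 → F#5 → G5.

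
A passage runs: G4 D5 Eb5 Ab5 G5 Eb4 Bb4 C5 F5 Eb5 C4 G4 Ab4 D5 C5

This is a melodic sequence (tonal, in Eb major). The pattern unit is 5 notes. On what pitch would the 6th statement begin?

The 5-note cells begin on G4, Eb4, C4 — each down a 3rd from the last.
Continuing: Ab3 → F3 → D3. Statement 6 starts on D3.

D3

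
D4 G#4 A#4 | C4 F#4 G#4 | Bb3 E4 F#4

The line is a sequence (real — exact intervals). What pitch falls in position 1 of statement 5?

The unit is 3 notes. Position-1 pitches of the 3 shown cells: D4, C4, Bb3.
Carrying that down a 2nd forward: Ab3 → Gb3.

Gb3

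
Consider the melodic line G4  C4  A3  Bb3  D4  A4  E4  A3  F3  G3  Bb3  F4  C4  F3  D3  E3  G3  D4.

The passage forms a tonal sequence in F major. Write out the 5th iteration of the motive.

F3 Bb2 G2 A2 C3 G3

Taking 6-note groups, the heads are G4, E4, C4: the pattern moves down a 3rd.
Extending down a 3rd: A3 → F3.
Statement 5 starts on F3 and keeps the same diatonic contour: F3 Bb2 G2 A2 C3 G3.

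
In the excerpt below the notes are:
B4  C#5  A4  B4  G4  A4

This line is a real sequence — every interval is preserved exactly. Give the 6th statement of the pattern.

With a 2-note motive the entries are B4, A4, G4, each down a 2nd from the previous.
Carrying on: F4 → Eb4 → Db4.
So cell 6 is Db4 Eb4.

Db4 Eb4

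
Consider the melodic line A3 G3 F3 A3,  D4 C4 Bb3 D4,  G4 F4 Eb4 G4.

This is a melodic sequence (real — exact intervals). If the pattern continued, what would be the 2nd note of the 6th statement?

Grouping in 4s, the 2nd note of each cell is G3, C4, F4.
Extending up a 4th: Bb4 → Eb5 → Ab5.

Ab5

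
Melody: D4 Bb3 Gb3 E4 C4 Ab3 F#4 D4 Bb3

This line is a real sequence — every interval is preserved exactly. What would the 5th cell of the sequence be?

Taking 3-note groups, the heads are D4, E4, F#4: the pattern moves up a 2nd.
Carrying on: G#4 → A#4.
So cell 5 is A#4 F#4 D4.

A#4 F#4 D4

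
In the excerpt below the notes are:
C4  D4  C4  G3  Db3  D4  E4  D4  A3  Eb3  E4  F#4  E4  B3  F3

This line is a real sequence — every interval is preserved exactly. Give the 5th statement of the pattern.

Unit = 5 notes; the statements start on C4, D4, E4, moving up a 2nd each time.
Continuing the starts: F#4 → G#4.
From G#4 the exact shape gives G#4 A#4 G#4 D#4 A3.

G#4 A#4 G#4 D#4 A3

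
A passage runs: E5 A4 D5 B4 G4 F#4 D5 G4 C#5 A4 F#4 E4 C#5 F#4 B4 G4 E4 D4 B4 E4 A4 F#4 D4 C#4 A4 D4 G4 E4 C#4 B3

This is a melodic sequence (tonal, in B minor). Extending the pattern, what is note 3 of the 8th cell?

The unit is 6 notes. Position-3 pitches of the 5 shown cells: D5, C#5, B4, A4, G4.
Extending down a 2nd: F#4 → E4 → D4.

D4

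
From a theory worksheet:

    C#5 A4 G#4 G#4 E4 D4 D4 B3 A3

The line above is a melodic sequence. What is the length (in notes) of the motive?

3

Try groups of 3 (3 cells in 9 notes):
C#5 A4 G#4 | G#4 E4 D4 | D4 B3 A3
Each cell is the previous one down a 4th — so the unit is 3 notes.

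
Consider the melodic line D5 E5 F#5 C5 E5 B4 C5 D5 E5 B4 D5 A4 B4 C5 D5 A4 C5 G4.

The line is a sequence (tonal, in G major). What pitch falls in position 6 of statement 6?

D4

The unit is 6 notes. Position-6 pitches of the 3 shown cells: B4, A4, G4.
Extending down a 2nd: F#4 → E4 → D4.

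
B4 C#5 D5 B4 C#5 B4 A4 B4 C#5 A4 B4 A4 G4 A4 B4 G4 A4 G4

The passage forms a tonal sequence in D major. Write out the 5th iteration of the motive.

E4 F#4 G4 E4 F#4 E4

The 6-note cells begin on B4, A4, G4 — each down a 2nd from the last.
Extending down a 2nd: F#4 → E4.
From E4 the diatonic shape gives E4 F#4 G4 E4 F#4 E4.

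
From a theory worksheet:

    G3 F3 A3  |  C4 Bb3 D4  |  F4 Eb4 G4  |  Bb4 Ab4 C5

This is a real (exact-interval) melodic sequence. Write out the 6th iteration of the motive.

Ab5 Gb5 Bb5

The 3-note cells begin on G3, C4, F4, Bb4 — each up a 4th from the last.
Carrying on: Eb5 → Ab5.
So cell 6 is Ab5 Gb5 Bb5.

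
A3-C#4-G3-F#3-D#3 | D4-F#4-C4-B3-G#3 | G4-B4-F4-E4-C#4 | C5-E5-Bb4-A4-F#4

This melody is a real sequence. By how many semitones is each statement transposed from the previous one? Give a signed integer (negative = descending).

5

Unit = 5 notes; the statements start on A3, D4, G4, C5, moving up a 4th each time.
A3 to D4 spans +5 semitones.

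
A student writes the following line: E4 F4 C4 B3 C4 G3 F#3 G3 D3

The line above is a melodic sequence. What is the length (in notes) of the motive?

3

There are 9 notes; a 3-note unit gives 3 cells:
E4 F4 C4 | B3 C4 G3 | F#3 G3 D3
Each cell is the previous one down a 4th — so the unit is 3 notes.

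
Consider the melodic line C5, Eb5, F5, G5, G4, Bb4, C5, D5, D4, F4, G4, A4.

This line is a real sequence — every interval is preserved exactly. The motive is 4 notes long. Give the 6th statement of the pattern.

B2 D3 E3 F#3

The 4-note cells begin on C5, G4, D4 — each down a 4th from the last.
Carrying on: A3 → E3 → B2.
So cell 6 is B2 D3 E3 F#3.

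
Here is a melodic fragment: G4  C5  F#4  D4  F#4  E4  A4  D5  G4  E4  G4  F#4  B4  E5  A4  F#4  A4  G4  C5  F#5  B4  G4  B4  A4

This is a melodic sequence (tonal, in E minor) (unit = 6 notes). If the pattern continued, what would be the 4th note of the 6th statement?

With 6-note cells, note 4 of each statement runs D4, E4, F#4, G4.
Extending up a 2nd: A4 → B4.

B4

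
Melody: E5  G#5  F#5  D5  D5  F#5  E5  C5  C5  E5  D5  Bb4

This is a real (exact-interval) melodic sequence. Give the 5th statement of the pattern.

Unit = 4 notes; the statements start on E5, D5, C5, moving down a 2nd each time.
Continuing the starts: Bb4 → Ab4.
Statement 5 starts on Ab4 and keeps the same exact contour: Ab4 C5 Bb4 Gb4.

Ab4 C5 Bb4 Gb4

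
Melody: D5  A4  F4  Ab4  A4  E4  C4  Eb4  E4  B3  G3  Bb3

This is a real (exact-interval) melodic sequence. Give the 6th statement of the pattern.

The 4-note cells begin on D5, A4, E4 — each down a 4th from the last.
Continuing the starts: B3 → F#3 → C#3.
Statement 6 starts on C#3 and keeps the same exact contour: C#3 G#2 E2 G2.

C#3 G#2 E2 G2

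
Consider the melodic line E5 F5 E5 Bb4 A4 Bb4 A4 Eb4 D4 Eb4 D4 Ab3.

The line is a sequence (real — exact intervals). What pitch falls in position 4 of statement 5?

Gb2

With 4-note cells, note 4 of each statement runs Bb4, Eb4, Ab3.
Extending down a 5th: Db3 → Gb2.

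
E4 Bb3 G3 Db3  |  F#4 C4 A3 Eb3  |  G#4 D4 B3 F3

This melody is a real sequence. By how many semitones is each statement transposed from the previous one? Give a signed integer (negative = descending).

Taking 4-note groups, the heads are E4, F#4, G#4: the pattern moves up a 2nd.
Counting half-steps from E4 to F#4: 2.

2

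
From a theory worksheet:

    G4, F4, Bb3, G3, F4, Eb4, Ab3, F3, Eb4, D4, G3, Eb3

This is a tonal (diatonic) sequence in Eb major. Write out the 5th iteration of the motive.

The 4-note cells begin on G4, F4, Eb4 — each down a 2nd from the last.
Continuing the starts: D4 → C4.
From C4 the diatonic shape gives C4 Bb3 Eb3 C3.

C4 Bb3 Eb3 C3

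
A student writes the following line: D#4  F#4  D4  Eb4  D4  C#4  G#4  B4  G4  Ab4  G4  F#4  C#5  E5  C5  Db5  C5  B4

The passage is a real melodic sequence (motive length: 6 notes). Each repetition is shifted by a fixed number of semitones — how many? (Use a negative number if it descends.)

With a 6-note motive the entries are D#4, G#4, C#5, each up a 4th from the previous.
D#4→G#4 is 68 − 63 = 5 semitones.

5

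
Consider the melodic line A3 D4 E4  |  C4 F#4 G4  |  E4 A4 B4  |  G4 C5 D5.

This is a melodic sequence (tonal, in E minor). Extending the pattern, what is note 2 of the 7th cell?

The unit is 3 notes. Position-2 pitches of the 4 shown cells: D4, F#4, A4, C5.
Carrying that up a 3rd forward: E5 → G5 → B5.

B5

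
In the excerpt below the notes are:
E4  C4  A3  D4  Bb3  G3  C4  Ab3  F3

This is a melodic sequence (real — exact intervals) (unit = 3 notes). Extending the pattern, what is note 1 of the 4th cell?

Bb3

Grouping in 3s, the 1st note of each cell is E4, D4, C4.
From C4, down a 2nd gives Bb3.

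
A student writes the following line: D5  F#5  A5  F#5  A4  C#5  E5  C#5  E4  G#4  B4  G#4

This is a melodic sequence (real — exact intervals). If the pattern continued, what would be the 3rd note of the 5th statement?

The unit is 4 notes. Position-3 pitches of the 3 shown cells: A5, E5, B4.
Extending down a 4th: F#4 → C#4.

C#4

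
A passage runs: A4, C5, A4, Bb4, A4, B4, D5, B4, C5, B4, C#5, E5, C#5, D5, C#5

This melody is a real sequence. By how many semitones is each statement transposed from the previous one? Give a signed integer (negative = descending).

Unit = 5 notes; the statements start on A4, B4, C#5, moving up a 2nd each time.
A4 to B4 spans +2 semitones.

2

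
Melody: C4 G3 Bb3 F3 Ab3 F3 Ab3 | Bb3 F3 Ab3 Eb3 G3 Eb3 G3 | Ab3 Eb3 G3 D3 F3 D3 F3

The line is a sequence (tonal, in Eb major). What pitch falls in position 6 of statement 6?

Ab2

The unit is 7 notes. Position-6 pitches of the 3 shown cells: F3, Eb3, D3.
Carrying that down a 2nd forward: C3 → Bb2 → Ab2.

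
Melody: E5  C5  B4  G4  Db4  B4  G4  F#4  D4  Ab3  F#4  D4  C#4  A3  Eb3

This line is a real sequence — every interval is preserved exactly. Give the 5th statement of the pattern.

G#3 E3 D#3 B2 F2

Taking 5-note groups, the heads are E5, B4, F#4: the pattern moves down a 4th.
Extending down a 4th: C#4 → G#3.
So cell 5 is G#3 E3 D#3 B2 F2.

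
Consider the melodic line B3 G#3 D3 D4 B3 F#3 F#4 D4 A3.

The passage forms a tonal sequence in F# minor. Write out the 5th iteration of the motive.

C#5 A4 E4

Unit = 3 notes; the statements start on B3, D4, F#4, moving up a 3rd each time.
Carrying on: A4 → C#5.
From C#5 the diatonic shape gives C#5 A4 E4.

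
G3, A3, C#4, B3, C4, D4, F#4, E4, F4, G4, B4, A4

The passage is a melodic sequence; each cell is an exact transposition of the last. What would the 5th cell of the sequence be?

Eb5 F5 A5 G5

The 4-note cells begin on G3, C4, F4 — each up a 4th from the last.
Continuing the starts: Bb4 → Eb5.
Statement 5 starts on Eb5 and keeps the same exact contour: Eb5 F5 A5 G5.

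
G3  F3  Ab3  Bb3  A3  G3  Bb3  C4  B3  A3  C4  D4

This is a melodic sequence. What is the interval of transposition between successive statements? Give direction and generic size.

up a 2nd

Taking 4-note groups, the heads are G3, A3, B3: the pattern moves up a 2nd.
G3 to A3 is up a 2nd.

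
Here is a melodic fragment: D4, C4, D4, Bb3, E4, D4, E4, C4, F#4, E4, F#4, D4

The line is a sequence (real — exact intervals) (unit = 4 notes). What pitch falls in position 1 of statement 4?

The unit is 4 notes. Position-1 pitches of the 3 shown cells: D4, E4, F#4.
From F#4, up a 2nd gives G#4.

G#4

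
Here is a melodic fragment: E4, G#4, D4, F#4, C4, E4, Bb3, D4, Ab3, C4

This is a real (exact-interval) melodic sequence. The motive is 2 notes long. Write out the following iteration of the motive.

With a 2-note motive the entries are E4, D4, C4, Bb3, Ab3, each down a 2nd from the previous.
From Gb3 the exact shape gives Gb3 Bb3.

Gb3 Bb3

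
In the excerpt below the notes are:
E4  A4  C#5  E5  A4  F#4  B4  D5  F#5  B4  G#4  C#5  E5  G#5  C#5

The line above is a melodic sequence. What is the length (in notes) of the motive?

5

There are 15 notes; a 5-note unit gives 3 cells:
E4 A4 C#5 E5 A4 | F#4 B4 D5 F#5 B4 | G#4 C#5 E5 G#5 C#5
That's a consistent up a 2nd shift per cell, and no other grouping gives one.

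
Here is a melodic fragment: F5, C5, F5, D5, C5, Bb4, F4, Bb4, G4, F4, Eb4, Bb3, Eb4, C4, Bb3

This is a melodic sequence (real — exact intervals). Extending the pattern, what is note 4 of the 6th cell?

With 5-note cells, note 4 of each statement runs D5, G4, C4.
Extending down a 5th: F3 → Bb2 → Eb2.

Eb2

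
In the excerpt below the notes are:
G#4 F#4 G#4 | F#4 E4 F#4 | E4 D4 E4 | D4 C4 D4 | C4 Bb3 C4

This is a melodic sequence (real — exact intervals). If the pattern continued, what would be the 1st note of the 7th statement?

Ab3

Grouping in 3s, the 1st note of each cell is G#4, F#4, E4, D4, C4.
Carrying that down a 2nd forward: Bb3 → Ab3.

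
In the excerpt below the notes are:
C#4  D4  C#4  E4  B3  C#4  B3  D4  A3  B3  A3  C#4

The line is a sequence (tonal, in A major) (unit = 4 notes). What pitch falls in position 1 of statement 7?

Grouping in 4s, the 1st note of each cell is C#4, B3, A3.
Extending down a 2nd: G#3 → F#3 → E3 → D3.

D3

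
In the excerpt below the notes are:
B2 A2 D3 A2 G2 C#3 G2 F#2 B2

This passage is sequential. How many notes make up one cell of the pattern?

3

9 notes total. Splitting into 3 groups of 3:
B2 A2 D3 | A2 G2 C#3 | G2 F#2 B2
Each cell is the previous one down a 2nd — so the unit is 3 notes.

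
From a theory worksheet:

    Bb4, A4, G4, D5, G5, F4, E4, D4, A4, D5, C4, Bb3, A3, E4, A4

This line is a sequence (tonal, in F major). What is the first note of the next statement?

The 5-note cells begin on Bb4, F4, C4 — each down a 4th from the last.
One more step down a 4th gives G3.

G3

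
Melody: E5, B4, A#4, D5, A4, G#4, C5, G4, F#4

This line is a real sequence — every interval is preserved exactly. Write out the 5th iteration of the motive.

Ab4 Eb4 D4

With a 3-note motive the entries are E5, D5, C5, each down a 2nd from the previous.
Continuing the starts: Bb4 → Ab4.
So cell 5 is Ab4 Eb4 D4.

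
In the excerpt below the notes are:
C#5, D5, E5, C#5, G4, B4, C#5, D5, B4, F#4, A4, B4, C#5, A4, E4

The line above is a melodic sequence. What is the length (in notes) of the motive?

15 notes total. Splitting into 3 groups of 5:
C#5 D5 E5 C#5 G4 | B4 C#5 D5 B4 F#4 | A4 B4 C#5 A4 E4
Every group is a transposition down a 2nd of the one before; no shorter unit works.

5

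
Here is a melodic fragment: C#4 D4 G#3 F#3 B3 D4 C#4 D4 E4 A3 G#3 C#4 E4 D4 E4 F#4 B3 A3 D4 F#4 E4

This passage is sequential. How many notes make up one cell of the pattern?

Try groups of 7 (3 cells in 21 notes):
C#4 D4 G#3 F#3 B3 D4 C#4 | D4 E4 A3 G#3 C#4 E4 D4 | E4 F#4 B3 A3 D4 F#4 E4
That's a consistent up a 2nd shift per cell, and no other grouping gives one.

7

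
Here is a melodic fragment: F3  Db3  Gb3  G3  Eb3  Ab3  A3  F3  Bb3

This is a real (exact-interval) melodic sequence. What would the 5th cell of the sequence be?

C#4 A3 D4

With a 3-note motive the entries are F3, G3, A3, each up a 2nd from the previous.
Carrying on: B3 → C#4.
Statement 5 starts on C#4 and keeps the same exact contour: C#4 A3 D4.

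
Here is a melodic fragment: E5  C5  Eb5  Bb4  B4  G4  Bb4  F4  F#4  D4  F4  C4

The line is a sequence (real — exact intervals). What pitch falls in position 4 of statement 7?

Grouping in 4s, the 4th note of each cell is Bb4, F4, C4.
Extending down a 4th: G3 → D3 → A2 → E2.

E2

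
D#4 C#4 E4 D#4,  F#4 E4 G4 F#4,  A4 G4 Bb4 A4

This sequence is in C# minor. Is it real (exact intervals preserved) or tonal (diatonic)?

Each cell has the same semitone pattern (-2, 3, -1) — intervals are preserved exactly.
And G4 lies outside C# minor, so the sequence is real rather than tonal.

real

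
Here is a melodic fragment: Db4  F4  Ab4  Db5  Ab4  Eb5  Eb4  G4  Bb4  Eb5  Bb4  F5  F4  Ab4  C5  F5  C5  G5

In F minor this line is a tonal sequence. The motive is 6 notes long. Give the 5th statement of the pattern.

Ab4 C5 Eb5 Ab5 Eb5 Bb5

Taking 6-note groups, the heads are Db4, Eb4, F4: the pattern moves up a 2nd.
Extending up a 2nd: G4 → Ab4.
From Ab4 the diatonic shape gives Ab4 C5 Eb5 Ab5 Eb5 Bb5.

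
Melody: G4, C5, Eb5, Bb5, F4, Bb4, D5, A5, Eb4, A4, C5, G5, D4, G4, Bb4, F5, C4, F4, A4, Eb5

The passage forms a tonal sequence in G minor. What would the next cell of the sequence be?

The 4-note cells begin on G4, F4, Eb4, D4, C4 — each down a 2nd from the last.
So cell 6 is Bb3 Eb4 G4 D5.

Bb3 Eb4 G4 D5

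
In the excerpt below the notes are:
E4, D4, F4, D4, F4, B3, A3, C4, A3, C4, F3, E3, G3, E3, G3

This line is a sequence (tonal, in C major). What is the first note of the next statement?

C3

Taking 5-note groups, the heads are E4, B3, F3: the pattern moves down a 4th.
One more step down a 4th gives C3.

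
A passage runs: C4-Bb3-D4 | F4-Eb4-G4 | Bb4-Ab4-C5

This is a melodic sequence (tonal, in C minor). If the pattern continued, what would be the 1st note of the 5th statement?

Ab5

Grouping in 3s, the 1st note of each cell is C4, F4, Bb4.
Carrying that up a 4th forward: Eb5 → Ab5.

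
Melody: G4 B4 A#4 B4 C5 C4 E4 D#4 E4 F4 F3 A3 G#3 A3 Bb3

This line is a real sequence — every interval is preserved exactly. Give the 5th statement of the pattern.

With a 5-note motive the entries are G4, C4, F3, each down a 5th from the previous.
Extending down a 5th: Bb2 → Eb2.
Statement 5 starts on Eb2 and keeps the same exact contour: Eb2 G2 F#2 G2 Ab2.

Eb2 G2 F#2 G2 Ab2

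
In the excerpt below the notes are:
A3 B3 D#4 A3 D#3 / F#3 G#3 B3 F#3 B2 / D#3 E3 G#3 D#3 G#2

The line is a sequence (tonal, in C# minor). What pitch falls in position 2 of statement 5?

A2

With 5-note cells, note 2 of each statement runs B3, G#3, E3.
Each moves down a 3rd. Continuing: C#3 → A2.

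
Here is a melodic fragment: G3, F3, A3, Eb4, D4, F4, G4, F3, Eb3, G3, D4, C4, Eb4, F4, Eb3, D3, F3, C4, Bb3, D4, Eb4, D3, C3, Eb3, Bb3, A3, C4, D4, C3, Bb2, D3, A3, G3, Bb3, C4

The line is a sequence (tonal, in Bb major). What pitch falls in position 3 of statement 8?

Grouping in 7s, the 3rd note of each cell is A3, G3, F3, Eb3, D3.
Extending down a 2nd: C3 → Bb2 → A2.

A2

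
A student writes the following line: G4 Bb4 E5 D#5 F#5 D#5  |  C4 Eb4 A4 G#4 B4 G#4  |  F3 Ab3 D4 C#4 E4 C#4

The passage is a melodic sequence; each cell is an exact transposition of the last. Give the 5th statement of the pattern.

Eb2 Gb2 C3 B2 D3 B2

With a 6-note motive the entries are G4, C4, F3, each down a 5th from the previous.
Carrying on: Bb2 → Eb2.
Statement 5 starts on Eb2 and keeps the same exact contour: Eb2 Gb2 C3 B2 D3 B2.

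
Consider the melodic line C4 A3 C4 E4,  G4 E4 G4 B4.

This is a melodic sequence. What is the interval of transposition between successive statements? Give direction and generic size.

With a 4-note motive the entries are C4, G4, each up a 5th from the previous.
From C4 to G4: up a 5th.

up a 5th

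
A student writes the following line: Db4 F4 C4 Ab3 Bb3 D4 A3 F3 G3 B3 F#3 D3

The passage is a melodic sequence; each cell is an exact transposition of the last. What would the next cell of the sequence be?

The 4-note cells begin on Db4, Bb3, G3 — each down a 3rd from the last.
Statement 4 starts on E3 and keeps the same exact contour: E3 G#3 D#3 B2.

E3 G#3 D#3 B2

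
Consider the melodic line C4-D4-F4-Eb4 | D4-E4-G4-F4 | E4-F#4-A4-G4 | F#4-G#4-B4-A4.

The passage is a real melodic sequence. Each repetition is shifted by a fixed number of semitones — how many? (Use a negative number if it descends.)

2

Unit = 4 notes; the statements start on C4, D4, E4, F#4, moving up a 2nd each time.
C4→D4 is 62 − 60 = 2 semitones.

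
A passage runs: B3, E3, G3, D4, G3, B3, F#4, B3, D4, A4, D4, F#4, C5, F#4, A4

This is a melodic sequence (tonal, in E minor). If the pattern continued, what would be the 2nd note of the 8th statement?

Grouping in 3s, the 2nd note of each cell is E3, G3, B3, D4, F#4.
Each moves up a 3rd. Continuing: A4 → C5 → E5.

E5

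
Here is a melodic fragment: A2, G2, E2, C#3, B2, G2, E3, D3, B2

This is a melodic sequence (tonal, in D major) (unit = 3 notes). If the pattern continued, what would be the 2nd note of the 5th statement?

With 3-note cells, note 2 of each statement runs G2, B2, D3.
Extending up a 3rd: F#3 → A3.

A3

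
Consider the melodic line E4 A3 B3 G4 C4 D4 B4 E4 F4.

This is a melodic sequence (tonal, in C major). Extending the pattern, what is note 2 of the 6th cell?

D5

With 3-note cells, note 2 of each statement runs A3, C4, E4.
Extending up a 3rd: G4 → B4 → D5.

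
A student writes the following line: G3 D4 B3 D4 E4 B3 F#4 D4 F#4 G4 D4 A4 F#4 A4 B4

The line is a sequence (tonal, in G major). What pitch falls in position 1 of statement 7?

Grouping in 5s, the 1st note of each cell is G3, B3, D4.
Each moves up a 3rd. Continuing: F#4 → A4 → C5 → E5.

E5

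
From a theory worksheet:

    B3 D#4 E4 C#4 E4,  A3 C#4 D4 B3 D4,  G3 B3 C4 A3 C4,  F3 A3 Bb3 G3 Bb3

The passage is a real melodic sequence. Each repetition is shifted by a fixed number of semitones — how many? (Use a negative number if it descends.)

-2

Unit = 5 notes; the statements start on B3, A3, G3, F3, moving down a 2nd each time.
B3→A3 is 57 − 59 = -2 semitones.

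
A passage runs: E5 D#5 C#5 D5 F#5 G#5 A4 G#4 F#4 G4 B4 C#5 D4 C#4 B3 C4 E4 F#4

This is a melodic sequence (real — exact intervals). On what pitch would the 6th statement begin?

F2

With a 6-note motive the entries are E5, A4, D4, each down a 5th from the previous.
Extending the heads down a 5th: G3 → C3 → F2.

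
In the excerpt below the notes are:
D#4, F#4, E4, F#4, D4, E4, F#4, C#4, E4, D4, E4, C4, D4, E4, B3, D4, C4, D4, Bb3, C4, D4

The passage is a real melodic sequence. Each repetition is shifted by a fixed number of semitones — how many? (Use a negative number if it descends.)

Taking 7-note groups, the heads are D#4, C#4, B3: the pattern moves down a 2nd.
D#4 to C#4 spans -2 semitones.

-2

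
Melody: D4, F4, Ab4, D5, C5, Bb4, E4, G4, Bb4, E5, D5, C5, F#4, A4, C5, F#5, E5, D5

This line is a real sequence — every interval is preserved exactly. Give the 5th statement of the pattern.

With a 6-note motive the entries are D4, E4, F#4, each up a 2nd from the previous.
Carrying on: G#4 → A#4.
From A#4 the exact shape gives A#4 C#5 E5 A#5 G#5 F#5.

A#4 C#5 E5 A#5 G#5 F#5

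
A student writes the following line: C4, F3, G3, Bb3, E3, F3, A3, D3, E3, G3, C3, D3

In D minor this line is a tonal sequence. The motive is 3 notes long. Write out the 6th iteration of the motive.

E3 A2 Bb2

The 3-note cells begin on C4, Bb3, A3, G3 — each down a 2nd from the last.
Carrying on: F3 → E3.
So cell 6 is E3 A2 Bb2.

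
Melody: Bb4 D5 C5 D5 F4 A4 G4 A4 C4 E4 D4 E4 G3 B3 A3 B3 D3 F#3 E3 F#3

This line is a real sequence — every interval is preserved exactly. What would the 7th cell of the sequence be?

E2 G#2 F#2 G#2

The 4-note cells begin on Bb4, F4, C4, G3, D3 — each down a 4th from the last.
Continuing the starts: A2 → E2.
From E2 the exact shape gives E2 G#2 F#2 G#2.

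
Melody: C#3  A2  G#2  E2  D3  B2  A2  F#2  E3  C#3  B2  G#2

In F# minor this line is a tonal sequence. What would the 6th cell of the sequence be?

A3 F#3 E3 C#3

With a 4-note motive the entries are C#3, D3, E3, each up a 2nd from the previous.
Continuing the starts: F#3 → G#3 → A3.
From A3 the diatonic shape gives A3 F#3 E3 C#3.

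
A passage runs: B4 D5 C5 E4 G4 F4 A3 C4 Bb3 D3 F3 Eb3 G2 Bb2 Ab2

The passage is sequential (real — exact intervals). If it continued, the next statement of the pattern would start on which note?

C2

With a 3-note motive the entries are B4, E4, A3, D3, G2, each down a 5th from the previous.
The next head, down a 5th from G2, is C2.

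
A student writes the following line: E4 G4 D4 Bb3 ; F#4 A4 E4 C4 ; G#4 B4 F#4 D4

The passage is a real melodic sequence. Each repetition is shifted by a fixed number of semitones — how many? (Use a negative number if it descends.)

2

Unit = 4 notes; the statements start on E4, F#4, G#4, moving up a 2nd each time.
E4→F#4 is 66 − 64 = 2 semitones.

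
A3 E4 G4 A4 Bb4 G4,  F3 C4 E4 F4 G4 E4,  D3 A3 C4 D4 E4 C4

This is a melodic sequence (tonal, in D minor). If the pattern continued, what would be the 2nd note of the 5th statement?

D3

Grouping in 6s, the 2nd note of each cell is E4, C4, A3.
Each moves down a 3rd. Continuing: F3 → D3.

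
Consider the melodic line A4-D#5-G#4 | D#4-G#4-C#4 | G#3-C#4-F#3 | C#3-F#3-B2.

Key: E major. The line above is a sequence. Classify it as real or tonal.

Every note is diatonic to E major.
Cell 1 has +6 semitones from note 1 to 2, but cell 2 has +5 — the interval quality changes while the contour stays the same, which is the hallmark of a tonal sequence.

tonal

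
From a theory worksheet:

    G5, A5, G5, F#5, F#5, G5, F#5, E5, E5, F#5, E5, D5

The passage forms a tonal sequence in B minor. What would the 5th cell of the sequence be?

C#5 D5 C#5 B4

The 4-note cells begin on G5, F#5, E5 — each down a 2nd from the last.
Carrying on: D5 → C#5.
From C#5 the diatonic shape gives C#5 D5 C#5 B4.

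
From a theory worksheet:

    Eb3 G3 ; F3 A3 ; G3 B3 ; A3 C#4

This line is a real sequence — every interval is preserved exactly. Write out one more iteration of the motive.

B3 D#4

Unit = 2 notes; the statements start on Eb3, F3, G3, A3, moving up a 2nd each time.
From B3 the exact shape gives B3 D#4.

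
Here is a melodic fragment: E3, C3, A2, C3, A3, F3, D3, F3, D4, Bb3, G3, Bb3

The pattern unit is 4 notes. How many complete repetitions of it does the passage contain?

3

12 notes in groups of 4 gives 12/4 = 3 statements.
Starts: E3, A3, D4 — each up a 4th.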